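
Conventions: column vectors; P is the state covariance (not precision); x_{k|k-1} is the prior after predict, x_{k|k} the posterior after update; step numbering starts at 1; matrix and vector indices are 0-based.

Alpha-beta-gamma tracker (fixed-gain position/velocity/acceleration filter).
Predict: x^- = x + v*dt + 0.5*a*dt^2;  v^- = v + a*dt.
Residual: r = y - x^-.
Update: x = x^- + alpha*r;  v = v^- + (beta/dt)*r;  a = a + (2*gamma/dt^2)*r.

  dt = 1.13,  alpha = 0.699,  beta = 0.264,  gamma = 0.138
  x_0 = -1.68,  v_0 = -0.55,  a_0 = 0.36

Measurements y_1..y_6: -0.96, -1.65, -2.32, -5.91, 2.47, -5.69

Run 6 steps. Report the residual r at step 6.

resid = -6.4210

step 1: x_pred=-2.0717  r=1.1117  x^+=-1.2946  v^+=0.1165  a^+=0.6003
step 2: x_pred=-0.7797  r=-0.8703  x^+=-1.3880  v^+=0.5915  a^+=0.4122
step 3: x_pred=-0.4565  r=-1.8635  x^+=-1.7591  v^+=0.6219  a^+=0.0094
step 4: x_pred=-1.0504  r=-4.8596  x^+=-4.4472  v^+=-0.5029  a^+=-1.0410
step 5: x_pred=-5.6801  r=8.1501  x^+=0.0168  v^+=0.2249  a^+=0.7206
step 6: x_pred=0.7310  r=-6.4210  x^+=-3.7573  v^+=-0.4610  a^+=-0.6673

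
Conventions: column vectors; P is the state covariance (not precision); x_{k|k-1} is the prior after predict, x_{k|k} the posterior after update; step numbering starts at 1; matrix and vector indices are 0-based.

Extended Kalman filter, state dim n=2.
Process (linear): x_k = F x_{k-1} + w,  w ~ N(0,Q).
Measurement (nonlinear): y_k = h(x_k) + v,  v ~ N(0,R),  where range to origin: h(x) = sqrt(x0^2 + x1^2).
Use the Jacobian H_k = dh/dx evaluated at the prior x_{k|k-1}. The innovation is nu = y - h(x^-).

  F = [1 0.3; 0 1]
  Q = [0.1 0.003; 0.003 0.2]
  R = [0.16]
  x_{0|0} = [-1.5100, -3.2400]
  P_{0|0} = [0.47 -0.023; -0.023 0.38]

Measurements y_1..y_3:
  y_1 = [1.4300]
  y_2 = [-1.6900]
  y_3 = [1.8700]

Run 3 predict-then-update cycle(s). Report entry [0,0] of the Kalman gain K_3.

K[0,0] = 0.0392

step 1: x^-=[-2.4820, -3.2400]  P^-=[0.5904 0.0940; 0.0940 0.5800]  H_jac=[-0.6081 -0.7938]  S=[0.8346]  K=[-0.5196; -0.6202]  nu=[-2.6514]  x^+=[-1.1043, -1.5957]  P^+=[0.3651 -0.1749; -0.1749 0.2590]
step 2: x^-=[-1.5830, -1.5957]  P^-=[0.3834 -0.0942; -0.0942 0.4590]  H_jac=[-0.7043 -0.7099]  S=[0.4873]  K=[-0.4169; -0.5325]  nu=[-3.9377]  x^+=[0.0585, 0.5012]  P^+=[0.2987 -0.2024; -0.2024 0.3208]
step 3: x^-=[0.2089, 0.5012]  P^-=[0.3062 -0.1032; -0.1032 0.5208]  H_jac=[0.3847 0.9230]  S=[0.5758]  K=[0.0392; 0.7660]  nu=[1.3270]  x^+=[0.2609, 1.5177]  P^+=[0.3053 -0.1204; -0.1204 0.1830]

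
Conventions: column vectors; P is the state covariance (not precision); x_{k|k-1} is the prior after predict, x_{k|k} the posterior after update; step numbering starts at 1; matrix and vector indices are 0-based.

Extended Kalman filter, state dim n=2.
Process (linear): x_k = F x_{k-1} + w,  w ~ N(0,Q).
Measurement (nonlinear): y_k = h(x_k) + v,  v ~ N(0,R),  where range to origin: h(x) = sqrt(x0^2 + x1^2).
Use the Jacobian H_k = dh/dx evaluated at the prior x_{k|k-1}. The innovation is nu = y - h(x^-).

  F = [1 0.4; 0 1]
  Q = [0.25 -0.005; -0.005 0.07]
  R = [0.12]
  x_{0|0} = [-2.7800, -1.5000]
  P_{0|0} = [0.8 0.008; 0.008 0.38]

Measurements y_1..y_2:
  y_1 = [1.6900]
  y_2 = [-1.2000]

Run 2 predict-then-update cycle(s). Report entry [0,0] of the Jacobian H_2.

H_jac[0,0] = -0.9003

step 1: x^-=[-3.3800, -1.5000]  P^-=[1.1172 0.1550; 0.1550 0.4500]  H_jac=[-0.9140 -0.4056]  S=[1.2424]  K=[-0.8726; -0.2610]  nu=[-2.0079]  x^+=[-1.6280, -0.9760]  P^+=[0.1713 -0.1279; -0.1279 0.3654]
step 2: x^-=[-2.0184, -0.9760]  P^-=[0.3775 0.0133; 0.0133 0.4354]  H_jac=[-0.9003 -0.4353]  S=[0.5188]  K=[-0.6661; -0.3883]  nu=[-3.4420]  x^+=[0.2743, 0.3606]  P^+=[0.1473 -0.1209; -0.1209 0.3572]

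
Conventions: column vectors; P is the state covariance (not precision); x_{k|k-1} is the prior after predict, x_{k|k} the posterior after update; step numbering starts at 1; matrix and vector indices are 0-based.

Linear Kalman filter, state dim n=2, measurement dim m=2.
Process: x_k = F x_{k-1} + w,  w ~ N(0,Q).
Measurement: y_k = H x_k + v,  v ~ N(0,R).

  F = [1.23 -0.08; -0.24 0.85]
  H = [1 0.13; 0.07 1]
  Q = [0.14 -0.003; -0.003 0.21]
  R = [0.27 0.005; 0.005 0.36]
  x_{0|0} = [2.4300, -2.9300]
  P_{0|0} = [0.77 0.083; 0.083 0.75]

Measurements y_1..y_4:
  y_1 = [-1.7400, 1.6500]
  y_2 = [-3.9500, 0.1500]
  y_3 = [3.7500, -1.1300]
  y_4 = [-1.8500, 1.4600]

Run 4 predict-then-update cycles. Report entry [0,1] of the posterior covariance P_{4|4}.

P_post[0,1] = -0.0407

step 1: x^-=[3.2233, -3.0737]  P^-=[1.2934 -0.1929; -0.1929 0.7624]  S=[1.5261 -0.0000; -0.0000 1.1017]  K=[0.8311 -0.0929; -0.0615 0.6797]  nu=[-4.5637, 4.4981]  x^+=[-0.9874, 0.2643]  P^+=[0.2298 -0.0454; -0.0454 0.2476]
step 2: x^-=[-1.2356, 0.4616]  P^-=[0.4982 -0.1360; -0.1360 0.4206]  S=[0.7400 -0.0427; -0.0427 0.7640]  K=[0.6438 -0.0964; -0.0791 0.5337]  nu=[-2.7744, -0.2251]  x^+=[-3.0002, 0.5610]  P^+=[0.1791 -0.0440; -0.0440 0.1948]
step 3: x^-=[-3.7351, 1.1969]  P^-=[0.4208 -0.1160; -0.1160 0.3790]  S=[0.6671 -0.0333; -0.0333 0.7248]  K=[0.6037 -0.0916; -0.0746 0.5083]  nu=[7.3295, -2.0654]  x^+=[0.8788, -0.3998]  P^+=[0.1680 -0.0417; -0.0417 0.1855]
step 4: x^-=[1.1129, -0.5508]  P^-=[0.4035 -0.1096; -0.1096 0.3707]  S=[0.6513 -0.0292; -0.0292 0.7174]  K=[0.5937 -0.0893; -0.0718 0.5032]  nu=[-2.8913, 1.9329]  x^+=[-0.7762, 0.6293]  P^+=[0.1651 -0.0407; -0.0407 0.1836]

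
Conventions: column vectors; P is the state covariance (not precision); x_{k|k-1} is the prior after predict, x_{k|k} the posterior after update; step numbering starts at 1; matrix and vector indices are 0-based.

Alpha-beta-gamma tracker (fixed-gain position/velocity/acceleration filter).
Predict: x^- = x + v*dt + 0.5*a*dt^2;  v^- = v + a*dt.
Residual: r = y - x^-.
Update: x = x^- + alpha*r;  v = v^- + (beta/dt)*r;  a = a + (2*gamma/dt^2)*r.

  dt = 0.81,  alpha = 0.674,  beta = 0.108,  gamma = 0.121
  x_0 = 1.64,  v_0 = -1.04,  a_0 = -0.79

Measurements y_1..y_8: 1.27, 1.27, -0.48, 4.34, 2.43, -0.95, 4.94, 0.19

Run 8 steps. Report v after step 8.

step 1: x_pred=0.5384  r=0.7316  x^+=1.0315  v^+=-1.5824  a^+=-0.5202
step 2: x_pred=-0.4208  r=1.6908  x^+=0.7188  v^+=-1.7782  a^+=0.1035
step 3: x_pred=-0.6876  r=0.2076  x^+=-0.5477  v^+=-1.6667  a^+=0.1801
step 4: x_pred=-1.8387  r=6.1787  x^+=2.3258  v^+=-0.6970  a^+=2.4591
step 5: x_pred=2.5678  r=-0.1378  x^+=2.4749  v^+=1.2764  a^+=2.4082
step 6: x_pred=4.2988  r=-5.2488  x^+=0.7611  v^+=2.5272  a^+=0.4722
step 7: x_pred=2.9631  r=1.9769  x^+=4.2955  v^+=3.1733  a^+=1.2014
step 8: x_pred=7.2600  r=-7.0700  x^+=2.4948  v^+=3.2037  a^+=-1.4064

v_post = 3.2037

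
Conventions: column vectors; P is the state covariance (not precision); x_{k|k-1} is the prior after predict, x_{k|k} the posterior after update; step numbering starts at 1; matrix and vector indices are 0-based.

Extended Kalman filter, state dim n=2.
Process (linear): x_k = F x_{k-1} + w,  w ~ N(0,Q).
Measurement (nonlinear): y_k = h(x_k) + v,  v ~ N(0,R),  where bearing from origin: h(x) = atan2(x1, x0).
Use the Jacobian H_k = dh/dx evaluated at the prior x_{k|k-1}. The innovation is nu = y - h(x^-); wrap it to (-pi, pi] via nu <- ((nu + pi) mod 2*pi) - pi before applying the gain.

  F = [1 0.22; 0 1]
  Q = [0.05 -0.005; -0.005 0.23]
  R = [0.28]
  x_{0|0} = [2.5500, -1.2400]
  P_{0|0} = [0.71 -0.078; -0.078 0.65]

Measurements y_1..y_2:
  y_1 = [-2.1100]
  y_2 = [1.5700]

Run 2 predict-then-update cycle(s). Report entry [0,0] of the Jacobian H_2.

H_jac[0,0] = 0.3385

step 1: x^-=[2.2772, -1.2400]  P^-=[0.7571 0.0600; 0.0600 0.8800]  H_jac=[0.1844 0.3387]  S=[0.4142]  K=[0.3862; 0.7463]  nu=[-1.6114]  x^+=[1.6549, -2.4426]  P^+=[0.6954 -0.0594; -0.0594 0.6493]
step 2: x^-=[1.1175, -2.4426]  P^-=[0.7507 0.0785; 0.0785 0.8793]  H_jac=[0.3385 0.1549]  S=[0.3954]  K=[0.6735; 0.4117]  nu=[2.7117]  x^+=[2.9439, -1.3263]  P^+=[0.5713 -0.0312; -0.0312 0.8123]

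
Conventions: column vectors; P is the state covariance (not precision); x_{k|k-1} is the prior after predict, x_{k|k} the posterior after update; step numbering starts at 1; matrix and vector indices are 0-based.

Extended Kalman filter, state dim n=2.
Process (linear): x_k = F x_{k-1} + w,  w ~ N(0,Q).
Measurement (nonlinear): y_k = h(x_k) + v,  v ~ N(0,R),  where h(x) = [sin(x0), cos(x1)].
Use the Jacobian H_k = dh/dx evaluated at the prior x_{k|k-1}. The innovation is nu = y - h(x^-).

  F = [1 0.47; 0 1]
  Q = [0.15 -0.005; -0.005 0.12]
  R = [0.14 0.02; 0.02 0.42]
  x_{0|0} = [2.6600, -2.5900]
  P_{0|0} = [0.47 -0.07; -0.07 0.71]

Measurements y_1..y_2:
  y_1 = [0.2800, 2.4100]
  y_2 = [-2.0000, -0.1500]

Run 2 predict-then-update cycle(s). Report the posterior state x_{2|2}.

x_post = [-1.6043, -1.6977]

step 1: x^-=[1.4427, -2.5900]  P^-=[0.7110 0.2587; 0.2587 0.8300]  H_jac=[0.1277 0.0000; 0.0000 0.5240]  S=[0.1516 0.0373; 0.0373 0.6479]  K=[0.5555 0.1772; 0.0535 0.6682]  nu=[-0.7118, 3.2617]  x^+=[1.6254, -0.4486]  P^+=[0.6366 0.1633; 0.1633 0.5376]
step 2: x^-=[1.4145, -0.4486]  P^-=[1.0588 0.4109; 0.4109 0.6576]  H_jac=[0.1556 0.0000; 0.0000 0.4337]  S=[0.1656 0.0477; 0.0477 0.5437]  K=[0.9236 0.2467; 0.2410 0.5034]  nu=[-2.9878, -1.0511]  x^+=[-1.6043, -1.6977]  P^+=[0.8626 0.2815; 0.2815 0.4986]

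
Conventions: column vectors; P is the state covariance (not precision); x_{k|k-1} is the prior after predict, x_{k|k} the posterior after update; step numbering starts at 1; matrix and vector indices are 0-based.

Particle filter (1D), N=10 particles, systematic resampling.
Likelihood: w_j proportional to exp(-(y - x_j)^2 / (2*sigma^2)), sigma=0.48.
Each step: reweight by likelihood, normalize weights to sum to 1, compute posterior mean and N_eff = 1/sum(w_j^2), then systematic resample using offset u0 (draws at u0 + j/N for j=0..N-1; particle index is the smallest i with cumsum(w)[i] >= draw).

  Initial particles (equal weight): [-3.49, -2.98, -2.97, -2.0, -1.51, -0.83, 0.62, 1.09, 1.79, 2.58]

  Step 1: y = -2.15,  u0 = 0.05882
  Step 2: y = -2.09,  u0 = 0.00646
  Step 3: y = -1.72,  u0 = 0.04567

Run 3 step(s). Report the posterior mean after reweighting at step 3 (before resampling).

post_mean = -1.9462

step 1: w=[0.0109, 0.1204, 0.1247, 0.5111, 0.2206, 0.0122, 0.0000, 0.0000, 0.0000, 0.0000]  mean=-2.1328  Neff=2.9390  idx=[1, 2, 3, 3, 3, 3, 3, 3, 4, 4]
step 2: w=[0.0248, 0.0258, 0.1360, 0.1360, 0.1360, 0.1360, 0.1360, 0.1360, 0.0667, 0.0667]  mean=-1.9840  Neff=8.2538  idx=[0, 2, 3, 3, 4, 5, 6, 6, 7, 8]
step 3: w=[0.0041, 0.1097, 0.1097, 0.1097, 0.1097, 0.1097, 0.1097, 0.1097, 0.1097, 0.1182]  mean=-1.9462  Neff=9.0685  idx=[1, 2, 3, 4, 5, 5, 6, 7, 8, 9]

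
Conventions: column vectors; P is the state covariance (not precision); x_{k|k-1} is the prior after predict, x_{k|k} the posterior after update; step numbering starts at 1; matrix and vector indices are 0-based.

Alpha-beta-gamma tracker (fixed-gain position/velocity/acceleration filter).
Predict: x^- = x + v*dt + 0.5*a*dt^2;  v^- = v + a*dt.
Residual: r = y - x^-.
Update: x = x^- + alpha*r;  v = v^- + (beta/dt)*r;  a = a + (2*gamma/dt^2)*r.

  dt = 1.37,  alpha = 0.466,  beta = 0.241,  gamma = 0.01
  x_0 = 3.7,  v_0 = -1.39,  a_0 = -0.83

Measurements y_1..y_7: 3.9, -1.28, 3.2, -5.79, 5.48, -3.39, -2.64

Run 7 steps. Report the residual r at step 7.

step 1: x_pred=1.0168  r=2.8832  x^+=2.3604  v^+=-2.0199  a^+=-0.7993
step 2: x_pred=-1.1570  r=-0.1230  x^+=-1.2143  v^+=-3.1366  a^+=-0.8006
step 3: x_pred=-6.2627  r=9.4627  x^+=-1.8531  v^+=-2.5688  a^+=-0.6998
step 4: x_pred=-6.0290  r=0.2390  x^+=-5.9176  v^+=-3.4854  a^+=-0.6972
step 5: x_pred=-11.3469  r=16.8269  x^+=-3.5055  v^+=-1.4805  a^+=-0.5179
step 6: x_pred=-6.0199  r=2.6299  x^+=-4.7943  v^+=-1.7274  a^+=-0.4899
step 7: x_pred=-7.6206  r=4.9806  x^+=-5.2996  v^+=-1.5224  a^+=-0.4368

resid = 4.9806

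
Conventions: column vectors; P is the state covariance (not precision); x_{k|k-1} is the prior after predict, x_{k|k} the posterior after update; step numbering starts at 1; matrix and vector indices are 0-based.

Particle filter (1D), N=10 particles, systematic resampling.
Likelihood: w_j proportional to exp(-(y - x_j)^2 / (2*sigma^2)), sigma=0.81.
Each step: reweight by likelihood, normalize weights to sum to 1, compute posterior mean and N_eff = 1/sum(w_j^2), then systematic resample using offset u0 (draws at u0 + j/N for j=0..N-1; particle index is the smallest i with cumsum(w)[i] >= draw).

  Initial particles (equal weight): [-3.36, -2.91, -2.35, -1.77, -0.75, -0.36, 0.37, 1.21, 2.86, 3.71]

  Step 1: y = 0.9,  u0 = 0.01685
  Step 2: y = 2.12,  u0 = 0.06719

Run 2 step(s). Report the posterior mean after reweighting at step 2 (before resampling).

post_mean = 1.0739

step 1: w=[0.0000, 0.0000, 0.0001, 0.0020, 0.0565, 0.1343, 0.3635, 0.4184, 0.0241, 0.0011]  mean=0.6192  Neff=3.0396  idx=[4, 5, 6, 6, 6, 6, 7, 7, 7, 7]
step 2: w=[0.0007, 0.0036, 0.0384, 0.0384, 0.0384, 0.0384, 0.2105, 0.2105, 0.2105, 0.2105]  mean=1.0739  Neff=5.4580  idx=[3, 6, 6, 6, 7, 7, 8, 8, 9, 9]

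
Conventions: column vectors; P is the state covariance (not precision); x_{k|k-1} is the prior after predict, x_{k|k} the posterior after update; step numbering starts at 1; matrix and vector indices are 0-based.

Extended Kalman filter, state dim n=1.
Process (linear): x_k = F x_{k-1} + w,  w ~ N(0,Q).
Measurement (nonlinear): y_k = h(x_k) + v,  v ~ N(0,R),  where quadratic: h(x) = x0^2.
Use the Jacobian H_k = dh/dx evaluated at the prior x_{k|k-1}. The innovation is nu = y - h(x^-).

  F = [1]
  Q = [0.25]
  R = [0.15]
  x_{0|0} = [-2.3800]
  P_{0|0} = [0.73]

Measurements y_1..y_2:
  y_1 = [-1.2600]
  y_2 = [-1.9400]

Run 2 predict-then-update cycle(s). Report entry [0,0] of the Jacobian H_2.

step 1: x^-=[-2.3800]  P^-=[0.9800]  H_jac=[-4.7600]  S=[22.3544]  K=[-0.2087]  nu=[-6.9244]  x^+=[-0.9351]  P^+=[0.0066]
step 2: x^-=[-0.9351]  P^-=[0.2566]  H_jac=[-1.8701]  S=[1.0473]  K=[-0.4581]  nu=[-2.8143]  x^+=[0.3543]  P^+=[0.0367]

H_jac[0,0] = -1.8701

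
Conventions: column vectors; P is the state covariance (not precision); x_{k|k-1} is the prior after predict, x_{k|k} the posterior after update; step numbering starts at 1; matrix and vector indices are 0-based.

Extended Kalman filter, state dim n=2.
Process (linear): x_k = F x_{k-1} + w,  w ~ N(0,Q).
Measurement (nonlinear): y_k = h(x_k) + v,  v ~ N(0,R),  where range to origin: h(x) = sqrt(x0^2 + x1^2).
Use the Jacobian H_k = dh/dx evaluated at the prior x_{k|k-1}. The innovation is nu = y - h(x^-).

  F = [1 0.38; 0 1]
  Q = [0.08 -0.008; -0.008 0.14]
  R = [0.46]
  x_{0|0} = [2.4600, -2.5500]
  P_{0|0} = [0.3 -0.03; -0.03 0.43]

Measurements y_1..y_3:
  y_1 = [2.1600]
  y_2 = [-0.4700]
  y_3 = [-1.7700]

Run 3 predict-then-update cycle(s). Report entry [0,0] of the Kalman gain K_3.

K[0,0] = 0.4349

step 1: x^-=[1.4910, -2.5500]  P^-=[0.4193 0.1254; 0.1254 0.5700]  H_jac=[0.5048 -0.8633]  S=[0.8823]  K=[0.1172; -0.4859]  nu=[-0.7939]  x^+=[1.3980, -2.1642]  P^+=[0.4072 0.1756; 0.1756 0.3616]
step 2: x^-=[0.5756, -2.1642]  P^-=[0.6729 0.3051; 0.3051 0.5016]  H_jac=[0.2570 -0.9664]  S=[0.8214]  K=[-0.1484; -0.4947]  nu=[-2.7094]  x^+=[0.9776, -0.8237]  P^+=[0.6548 0.2448; 0.2448 0.3006]
step 3: x^-=[0.6646, -0.8237]  P^-=[0.9642 0.3510; 0.3510 0.4406]  H_jac=[0.6279 -0.7783]  S=[0.7640]  K=[0.4349; -0.1604]  nu=[-2.8284]  x^+=[-0.5655, -0.3701]  P^+=[0.8197 0.4043; 0.4043 0.4209]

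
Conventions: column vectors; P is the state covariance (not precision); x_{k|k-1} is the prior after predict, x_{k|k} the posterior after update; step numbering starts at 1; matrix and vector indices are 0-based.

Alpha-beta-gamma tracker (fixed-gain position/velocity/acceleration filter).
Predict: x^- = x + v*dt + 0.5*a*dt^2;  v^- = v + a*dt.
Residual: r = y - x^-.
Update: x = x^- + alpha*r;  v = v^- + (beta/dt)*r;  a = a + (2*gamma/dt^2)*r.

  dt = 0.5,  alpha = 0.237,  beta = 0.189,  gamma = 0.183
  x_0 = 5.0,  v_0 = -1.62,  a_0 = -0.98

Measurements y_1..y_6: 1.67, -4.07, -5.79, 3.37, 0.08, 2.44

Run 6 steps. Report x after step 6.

step 1: x_pred=4.0675  r=-2.3975  x^+=3.4993  v^+=-3.0163  a^+=-4.4899
step 2: x_pred=1.4299  r=-5.4999  x^+=0.1264  v^+=-7.3402  a^+=-12.5418
step 3: x_pred=-5.1114  r=-0.6786  x^+=-5.2722  v^+=-13.8676  a^+=-13.5353
step 4: x_pred=-13.8979  r=17.2679  x^+=-9.8054  v^+=-14.1080  a^+=11.7450
step 5: x_pred=-15.3913  r=15.4713  x^+=-11.7246  v^+=-2.3874  a^+=34.3950
step 6: x_pred=-8.6189  r=11.0589  x^+=-5.9980  v^+=18.9904  a^+=50.5852

x_post = -5.9980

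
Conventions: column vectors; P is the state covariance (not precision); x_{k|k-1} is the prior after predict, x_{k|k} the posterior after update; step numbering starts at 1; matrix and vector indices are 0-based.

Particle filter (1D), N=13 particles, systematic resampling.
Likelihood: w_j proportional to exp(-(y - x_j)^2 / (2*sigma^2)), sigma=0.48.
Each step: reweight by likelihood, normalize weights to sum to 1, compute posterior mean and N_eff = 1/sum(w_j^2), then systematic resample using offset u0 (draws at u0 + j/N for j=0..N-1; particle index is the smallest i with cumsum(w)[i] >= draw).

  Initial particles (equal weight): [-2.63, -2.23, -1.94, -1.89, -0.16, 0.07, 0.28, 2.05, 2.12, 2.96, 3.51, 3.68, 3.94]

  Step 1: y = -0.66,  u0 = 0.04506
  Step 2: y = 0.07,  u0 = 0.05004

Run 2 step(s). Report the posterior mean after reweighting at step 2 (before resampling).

post_mean = -0.0253

step 1: w=[0.0002, 0.0043, 0.0256, 0.0337, 0.5218, 0.2824, 0.1319, 0.0000, 0.0000, 0.0000, 0.0000, 0.0000, 0.0000]  mean=-0.1502  Neff=2.6932  idx=[3, 4, 4, 4, 4, 4, 4, 4, 5, 5, 5, 6, 6]
step 2: w=[0.0000, 0.0806, 0.0806, 0.0806, 0.0806, 0.0806, 0.0806, 0.0806, 0.0904, 0.0904, 0.0904, 0.0822, 0.0822]  mean=-0.0253  Neff=11.9710  idx=[1, 2, 3, 4, 5, 6, 7, 8, 9, 9, 10, 11, 12]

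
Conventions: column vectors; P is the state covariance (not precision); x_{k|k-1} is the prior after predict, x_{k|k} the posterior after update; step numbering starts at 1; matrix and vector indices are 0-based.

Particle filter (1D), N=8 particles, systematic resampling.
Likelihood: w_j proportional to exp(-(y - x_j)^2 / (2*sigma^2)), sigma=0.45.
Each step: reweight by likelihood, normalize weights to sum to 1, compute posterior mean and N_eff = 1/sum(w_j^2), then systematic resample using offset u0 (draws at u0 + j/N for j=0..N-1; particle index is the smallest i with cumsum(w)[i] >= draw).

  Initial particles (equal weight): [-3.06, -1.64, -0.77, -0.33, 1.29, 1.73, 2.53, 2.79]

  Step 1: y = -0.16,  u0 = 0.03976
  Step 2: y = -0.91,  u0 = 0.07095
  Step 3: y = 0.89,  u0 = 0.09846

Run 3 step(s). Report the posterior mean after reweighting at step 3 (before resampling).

post_mean = -0.3484

step 1: w=[0.0000, 0.0033, 0.2977, 0.6947, 0.0042, 0.0001, 0.0000, 0.0000]  mean=-0.4584  Neff=1.7505  idx=[2, 2, 2, 3, 3, 3, 3, 3]
step 2: w=[0.1891, 0.1891, 0.1891, 0.0865, 0.0865, 0.0865, 0.0865, 0.0865]  mean=-0.5797  Neff=6.9085  idx=[0, 1, 1, 2, 3, 4, 5, 7]
step 3: w=[0.0105, 0.0105, 0.0105, 0.0105, 0.2395, 0.2395, 0.2395, 0.2395]  mean=-0.3484  Neff=4.3495  idx=[4, 4, 5, 5, 6, 6, 7, 7]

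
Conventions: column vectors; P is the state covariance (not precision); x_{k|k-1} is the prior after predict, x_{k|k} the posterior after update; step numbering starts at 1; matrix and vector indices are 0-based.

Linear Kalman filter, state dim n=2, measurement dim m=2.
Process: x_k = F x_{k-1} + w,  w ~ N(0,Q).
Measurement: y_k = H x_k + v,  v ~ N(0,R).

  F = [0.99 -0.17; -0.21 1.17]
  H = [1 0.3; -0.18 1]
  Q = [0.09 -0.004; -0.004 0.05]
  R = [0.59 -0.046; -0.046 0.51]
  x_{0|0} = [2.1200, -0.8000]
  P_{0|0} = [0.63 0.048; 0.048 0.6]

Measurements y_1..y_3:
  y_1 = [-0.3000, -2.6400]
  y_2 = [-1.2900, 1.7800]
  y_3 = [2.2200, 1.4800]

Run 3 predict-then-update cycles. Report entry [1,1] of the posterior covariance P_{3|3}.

step 1: x^-=[2.2348, -1.3812]  P^-=[0.7086 -0.1970; -0.1970 0.8755]  S=[1.2592 -0.0973; -0.0973 1.4794]  K=[0.5014 -0.1864; 0.1002 0.6224]  nu=[-2.1204, -0.8565]  x^+=[1.3312, -2.1268]  P^+=[0.3224 -0.0601; -0.0601 0.3020]
step 2: x^-=[1.6795, -2.7679]  P^-=[0.4350 -0.2029; -0.2029 0.5071]  S=[0.9489 -0.1641; -0.1641 1.1043]  K=[0.3595 -0.2012; 0.0325 0.4972]  nu=[-2.1391, 4.8502]  x^+=[-0.0654, -0.4261]  P^+=[0.2439 -0.0752; -0.0752 0.2385]
step 3: x^-=[0.0077, -0.4849]  P^-=[0.3613 -0.1920; -0.1920 0.4242]  S=[0.8743 -0.1654; -0.1654 1.0150]  K=[0.3090 -0.2029; 0.0118 0.4539]  nu=[2.3577, 1.9663]  x^+=[0.3374, 0.4355]  P^+=[0.2153 -0.0789; -0.0789 0.2167]

P_post[1,1] = 0.2167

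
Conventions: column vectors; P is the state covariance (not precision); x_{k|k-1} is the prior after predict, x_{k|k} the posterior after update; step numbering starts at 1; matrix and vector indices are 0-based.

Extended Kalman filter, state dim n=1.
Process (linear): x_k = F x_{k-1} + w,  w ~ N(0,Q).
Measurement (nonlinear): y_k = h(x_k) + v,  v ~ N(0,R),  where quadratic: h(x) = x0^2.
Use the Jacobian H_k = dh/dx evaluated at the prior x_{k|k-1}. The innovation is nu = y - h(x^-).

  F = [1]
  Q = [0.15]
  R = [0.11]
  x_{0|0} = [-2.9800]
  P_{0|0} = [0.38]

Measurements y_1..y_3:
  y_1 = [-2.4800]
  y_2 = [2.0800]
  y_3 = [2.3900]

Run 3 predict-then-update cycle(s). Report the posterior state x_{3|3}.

x_post = [-1.5420]

step 1: x^-=[-2.9800]  P^-=[0.5300]  H_jac=[-5.9600]  S=[18.9364]  K=[-0.1668]  nu=[-11.3604]  x^+=[-1.0850]  P^+=[0.0031]
step 2: x^-=[-1.0850]  P^-=[0.1531]  H_jac=[-2.1699]  S=[0.8308]  K=[-0.3998]  nu=[0.9029]  x^+=[-1.4459]  P^+=[0.0203]
step 3: x^-=[-1.4459]  P^-=[0.1703]  H_jac=[-2.8919]  S=[1.5340]  K=[-0.3210]  nu=[0.2992]  x^+=[-1.5420]  P^+=[0.0122]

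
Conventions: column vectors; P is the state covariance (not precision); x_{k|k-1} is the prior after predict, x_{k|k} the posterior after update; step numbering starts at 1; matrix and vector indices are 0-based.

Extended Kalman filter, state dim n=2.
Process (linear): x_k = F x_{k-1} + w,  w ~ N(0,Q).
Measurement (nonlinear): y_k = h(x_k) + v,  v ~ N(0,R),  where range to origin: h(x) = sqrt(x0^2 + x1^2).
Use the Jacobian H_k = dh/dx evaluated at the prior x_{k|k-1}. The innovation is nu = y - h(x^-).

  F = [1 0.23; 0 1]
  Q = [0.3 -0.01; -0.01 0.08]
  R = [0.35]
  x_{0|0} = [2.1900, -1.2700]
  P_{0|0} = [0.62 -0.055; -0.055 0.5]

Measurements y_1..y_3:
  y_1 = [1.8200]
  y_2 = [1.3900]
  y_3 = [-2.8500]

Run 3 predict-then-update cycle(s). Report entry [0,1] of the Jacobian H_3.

H_jac[0,1] = -0.7831

step 1: x^-=[1.8979, -1.2700]  P^-=[0.9211 0.0500; 0.0500 0.5800]  H_jac=[0.8311 -0.5561]  S=[1.1194]  K=[0.6591; -0.2510]  nu=[-0.4636]  x^+=[1.5923, -1.1536]  P^+=[0.4349 0.2352; 0.2352 0.5095]
step 2: x^-=[1.3270, -1.1536]  P^-=[0.8701 0.3424; 0.3424 0.5895]  H_jac=[0.7547 -0.6561]  S=[0.7602]  K=[0.5683; -0.1688]  nu=[-0.3684]  x^+=[1.1177, -1.0914]  P^+=[0.6246 0.4153; 0.4153 0.5678]
step 3: x^-=[0.8667, -1.0914]  P^-=[1.1457 0.5359; 0.5359 0.6478]  H_jac=[0.6219 -0.7831]  S=[0.6684]  K=[0.4380; -0.2604]  nu=[-4.2437]  x^+=[-0.9921, 0.0137]  P^+=[1.0174 0.6121; 0.6121 0.6025]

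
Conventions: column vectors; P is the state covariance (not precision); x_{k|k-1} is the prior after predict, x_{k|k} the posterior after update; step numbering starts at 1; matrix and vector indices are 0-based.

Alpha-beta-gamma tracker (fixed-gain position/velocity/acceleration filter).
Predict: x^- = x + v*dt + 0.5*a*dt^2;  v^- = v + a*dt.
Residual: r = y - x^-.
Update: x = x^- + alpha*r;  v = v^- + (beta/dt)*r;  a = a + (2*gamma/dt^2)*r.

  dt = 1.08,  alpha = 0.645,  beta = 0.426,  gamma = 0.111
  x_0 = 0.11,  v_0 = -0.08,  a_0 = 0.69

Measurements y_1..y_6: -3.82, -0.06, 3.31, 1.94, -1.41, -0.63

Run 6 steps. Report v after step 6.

step 1: x_pred=0.4260  r=-4.2460  x^+=-2.3127  v^+=-1.0096  a^+=-0.1181
step 2: x_pred=-3.4719  r=3.4119  x^+=-1.2712  v^+=0.2086  a^+=0.5313
step 3: x_pred=-0.7361  r=4.0461  x^+=1.8736  v^+=2.3783  a^+=1.3013
step 4: x_pred=5.2012  r=-3.2612  x^+=3.0977  v^+=2.4974  a^+=0.6806
step 5: x_pred=6.1919  r=-7.6019  x^+=1.2887  v^+=0.2340  a^+=-0.7662
step 6: x_pred=1.0945  r=-1.7245  x^+=-0.0178  v^+=-1.2737  a^+=-1.0944

v_post = -1.2737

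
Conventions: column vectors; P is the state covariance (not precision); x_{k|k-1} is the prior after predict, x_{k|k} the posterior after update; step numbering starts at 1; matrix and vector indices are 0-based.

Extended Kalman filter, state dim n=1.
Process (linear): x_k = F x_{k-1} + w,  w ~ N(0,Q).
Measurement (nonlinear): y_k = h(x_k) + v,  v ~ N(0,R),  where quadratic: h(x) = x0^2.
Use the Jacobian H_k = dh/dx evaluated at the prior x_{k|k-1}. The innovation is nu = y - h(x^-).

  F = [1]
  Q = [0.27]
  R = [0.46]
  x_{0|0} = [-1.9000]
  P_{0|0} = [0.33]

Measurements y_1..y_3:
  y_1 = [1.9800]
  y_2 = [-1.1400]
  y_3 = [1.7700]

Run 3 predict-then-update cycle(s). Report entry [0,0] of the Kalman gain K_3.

K[0,0] = -0.4095

step 1: x^-=[-1.9000]  P^-=[0.6000]  H_jac=[-3.8000]  S=[9.1240]  K=[-0.2499]  nu=[-1.6300]  x^+=[-1.4927]  P^+=[0.0302]
step 2: x^-=[-1.4927]  P^-=[0.3002]  H_jac=[-2.9854]  S=[3.1359]  K=[-0.2858]  nu=[-3.3681]  x^+=[-0.5300]  P^+=[0.0440]
step 3: x^-=[-0.5300]  P^-=[0.3140]  H_jac=[-1.0599]  S=[0.8128]  K=[-0.4095]  nu=[1.4891]  x^+=[-1.1398]  P^+=[0.1777]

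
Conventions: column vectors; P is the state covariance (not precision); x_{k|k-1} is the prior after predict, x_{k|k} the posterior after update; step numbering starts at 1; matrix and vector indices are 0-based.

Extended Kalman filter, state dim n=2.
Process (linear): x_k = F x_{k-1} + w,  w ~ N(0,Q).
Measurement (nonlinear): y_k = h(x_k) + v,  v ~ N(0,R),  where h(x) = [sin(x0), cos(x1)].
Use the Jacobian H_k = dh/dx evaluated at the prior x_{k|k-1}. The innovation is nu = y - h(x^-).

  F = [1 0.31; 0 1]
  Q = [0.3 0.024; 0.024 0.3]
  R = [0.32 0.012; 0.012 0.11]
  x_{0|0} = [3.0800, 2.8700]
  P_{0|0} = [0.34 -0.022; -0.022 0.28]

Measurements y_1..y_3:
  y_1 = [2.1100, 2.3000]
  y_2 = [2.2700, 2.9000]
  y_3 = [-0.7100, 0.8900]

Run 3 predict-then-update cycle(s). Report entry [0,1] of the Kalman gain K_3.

step 1: x^-=[3.9697, 2.8700]  P^-=[0.6533 0.0888; 0.0888 0.5800]  H_jac=[-0.6763 0.0000; 0.0000 -0.2683]  S=[0.6188 0.0281; 0.0281 0.1517]  K=[-0.7128 -0.0249; -0.0509 -1.0160]  nu=[2.8467, 3.2633]  x^+=[1.8591, -0.5903]  P^+=[0.3377 0.0421; 0.0421 0.4189]
step 2: x^-=[1.6761, -0.5903]  P^-=[0.7041 0.1960; 0.1960 0.7189]  H_jac=[-0.1051 0.0000; 0.0000 0.5566]  S=[0.3278 0.0005; 0.0005 0.3327]  K=[-0.2263 0.3282; -0.0648 1.2027]  nu=[1.2755, 2.0692]  x^+=[2.0665, 1.8157]  P^+=[0.6516 0.0600; 0.0600 0.2363]
step 3: x^-=[2.6294, 1.8157]  P^-=[1.0115 0.1572; 0.1572 0.5363]  H_jac=[-0.8717 0.0000; 0.0000 -0.9702]  S=[1.0885 0.1450; 0.1450 0.6148]  K=[-0.8021 -0.0590; -0.0136 -0.8431]  nu=[-1.2001, 1.1324]  x^+=[3.5252, 0.8773]  P^+=[0.2953 0.0166; 0.0166 0.0958]

K[0,1] = -0.0590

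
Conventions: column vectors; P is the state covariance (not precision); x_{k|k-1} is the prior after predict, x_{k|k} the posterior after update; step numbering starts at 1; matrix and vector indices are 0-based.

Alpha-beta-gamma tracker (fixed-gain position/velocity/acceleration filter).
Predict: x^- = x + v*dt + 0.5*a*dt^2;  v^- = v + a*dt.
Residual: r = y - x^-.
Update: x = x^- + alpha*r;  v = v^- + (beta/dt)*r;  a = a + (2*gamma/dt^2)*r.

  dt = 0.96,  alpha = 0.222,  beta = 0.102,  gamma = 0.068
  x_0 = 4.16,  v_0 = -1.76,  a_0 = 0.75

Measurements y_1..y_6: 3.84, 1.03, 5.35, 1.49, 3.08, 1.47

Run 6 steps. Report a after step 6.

a_post = -0.4342

step 1: x_pred=2.8160  r=1.0240  x^+=3.0433  v^+=-0.9312  a^+=0.9011
step 2: x_pred=2.5646  r=-1.5346  x^+=2.2239  v^+=-0.2292  a^+=0.6746
step 3: x_pred=2.3148  r=3.0352  x^+=2.9886  v^+=0.7410  a^+=1.1226
step 4: x_pred=4.2172  r=-2.7272  x^+=3.6118  v^+=1.5289  a^+=0.7201
step 5: x_pred=5.4113  r=-2.3313  x^+=4.8937  v^+=1.9725  a^+=0.3761
step 6: x_pred=6.9606  r=-5.4906  x^+=5.7417  v^+=1.7501  a^+=-0.4342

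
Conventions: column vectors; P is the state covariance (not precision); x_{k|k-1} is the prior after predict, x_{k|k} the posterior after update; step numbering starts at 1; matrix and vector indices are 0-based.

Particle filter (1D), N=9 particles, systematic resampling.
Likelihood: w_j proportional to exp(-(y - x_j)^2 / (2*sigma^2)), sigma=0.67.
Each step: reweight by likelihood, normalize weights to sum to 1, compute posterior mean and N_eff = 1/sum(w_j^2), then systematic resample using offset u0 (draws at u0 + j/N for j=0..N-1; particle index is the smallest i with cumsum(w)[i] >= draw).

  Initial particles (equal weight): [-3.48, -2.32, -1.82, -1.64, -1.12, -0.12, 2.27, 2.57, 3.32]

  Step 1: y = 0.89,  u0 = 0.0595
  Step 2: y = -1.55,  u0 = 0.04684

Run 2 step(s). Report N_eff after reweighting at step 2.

step 1: w=[0.0000, 0.0000, 0.0006, 0.0016, 0.0223, 0.6451, 0.2409, 0.0867, 0.0028]  mean=0.6728  Neff=2.0737  idx=[5, 5, 5, 5, 5, 5, 6, 6, 7]
step 2: w=[0.1667, 0.1667, 0.1667, 0.1667, 0.1667, 0.1667, 0.0000, 0.0000, 0.0000]  mean=-0.1200  Neff=6.0000  idx=[0, 0, 1, 2, 2, 3, 4, 4, 5]

N_eff = 6.0000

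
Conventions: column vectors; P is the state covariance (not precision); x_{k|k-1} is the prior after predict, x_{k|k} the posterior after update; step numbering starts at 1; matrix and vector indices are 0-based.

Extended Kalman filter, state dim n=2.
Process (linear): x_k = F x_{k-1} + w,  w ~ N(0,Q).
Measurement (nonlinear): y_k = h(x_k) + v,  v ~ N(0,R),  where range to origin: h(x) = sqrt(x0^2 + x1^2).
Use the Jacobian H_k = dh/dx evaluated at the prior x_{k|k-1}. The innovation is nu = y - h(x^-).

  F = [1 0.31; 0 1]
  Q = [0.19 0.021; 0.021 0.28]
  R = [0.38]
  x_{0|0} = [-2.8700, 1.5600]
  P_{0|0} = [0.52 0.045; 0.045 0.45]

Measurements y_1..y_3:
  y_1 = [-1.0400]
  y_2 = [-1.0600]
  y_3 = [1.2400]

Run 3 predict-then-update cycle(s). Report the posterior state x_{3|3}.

step 1: x^-=[-2.3864, 1.5600]  P^-=[0.7811 0.2055; 0.2055 0.7300]  H_jac=[-0.8370 0.5472]  S=[0.9576]  K=[-0.5654; 0.2375]  nu=[-3.8911]  x^+=[-0.1865, 0.6359]  P^+=[0.4751 0.3341; 0.3341 0.6760]
step 2: x^-=[0.0106, 0.6359]  P^-=[0.9371 0.5646; 0.5646 0.9560]  H_jac=[0.0167 0.9999]  S=[1.3548]  K=[0.4282; 0.7125]  nu=[-1.6960]  x^+=[-0.7157, -0.5725]  P^+=[0.6887 0.1513; 0.1513 0.2683]
step 3: x^-=[-0.8931, -0.5725]  P^-=[0.9983 0.2554; 0.2554 0.5483]  H_jac=[-0.8419 -0.5396]  S=[1.4793]  K=[-0.6613; -0.3454]  nu=[0.1791]  x^+=[-1.0116, -0.6343]  P^+=[0.3513 -0.0824; -0.0824 0.3718]

x_post = [-1.0116, -0.6343]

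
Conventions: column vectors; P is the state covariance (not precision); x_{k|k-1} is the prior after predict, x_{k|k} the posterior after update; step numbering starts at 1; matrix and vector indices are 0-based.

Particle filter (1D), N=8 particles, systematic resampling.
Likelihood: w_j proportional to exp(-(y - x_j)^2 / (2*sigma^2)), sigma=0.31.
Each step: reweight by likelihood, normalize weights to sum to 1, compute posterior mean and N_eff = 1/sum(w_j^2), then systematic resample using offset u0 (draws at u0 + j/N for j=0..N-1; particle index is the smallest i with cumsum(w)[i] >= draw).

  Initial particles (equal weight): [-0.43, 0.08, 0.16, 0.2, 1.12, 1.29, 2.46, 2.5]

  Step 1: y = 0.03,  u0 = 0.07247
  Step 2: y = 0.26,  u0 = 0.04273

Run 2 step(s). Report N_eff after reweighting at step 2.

N_eff = 7.1490

step 1: w=[0.1073, 0.3186, 0.2956, 0.2777, 0.0007, 0.0001, 0.0000, 0.0000]  mean=0.0830  Neff=3.6032  idx=[0, 1, 1, 2, 2, 2, 3, 3]
step 2: w=[0.0128, 0.1283, 0.1283, 0.1442, 0.1442, 0.1442, 0.1491, 0.1491]  mean=0.1439  Neff=7.1490  idx=[1, 2, 3, 4, 4, 5, 6, 7]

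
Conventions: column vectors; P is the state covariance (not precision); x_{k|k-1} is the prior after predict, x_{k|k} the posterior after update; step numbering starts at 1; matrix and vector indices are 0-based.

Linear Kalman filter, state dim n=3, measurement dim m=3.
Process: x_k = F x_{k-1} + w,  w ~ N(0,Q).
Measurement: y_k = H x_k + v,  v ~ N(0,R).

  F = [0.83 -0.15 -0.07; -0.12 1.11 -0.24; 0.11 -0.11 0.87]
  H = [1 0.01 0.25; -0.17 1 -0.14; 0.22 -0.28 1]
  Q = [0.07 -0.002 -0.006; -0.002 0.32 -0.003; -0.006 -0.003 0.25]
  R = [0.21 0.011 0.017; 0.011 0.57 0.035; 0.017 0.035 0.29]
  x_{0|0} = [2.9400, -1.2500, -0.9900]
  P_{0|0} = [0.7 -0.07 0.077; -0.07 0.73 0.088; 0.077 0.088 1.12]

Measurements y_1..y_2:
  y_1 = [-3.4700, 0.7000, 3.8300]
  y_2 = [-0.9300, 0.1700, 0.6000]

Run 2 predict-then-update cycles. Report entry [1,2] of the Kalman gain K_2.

K[1,2] = -0.1150

step 1: x^-=[2.6970, -1.5027, -0.4004]  P^-=[0.5845 -0.2586 0.0535; -0.2586 1.2702 -0.2675; 0.0535 -0.2675 1.1146]  S=[0.8845 -0.4490 0.5650; -0.4490 2.0443 -0.8565; 0.5650 -0.8565 1.7377]  K=[0.7136 -0.0729 -0.1215; 0.0223 0.6290 -0.0886; -0.0649 0.0915 0.7575]  nu=[-6.0519, 2.6051, 3.2163]  x^+=[-2.2023, -0.2844, 2.6674]  P^+=[0.1640 -0.0195 -0.0672; -0.0195 0.3669 0.1037; -0.0672 0.1037 0.2656]
step 2: x^-=[-1.9720, -0.6916, 2.1096]  P^-=[0.2074 -0.0848 -0.0598; -0.0848 0.7357 0.0036; -0.0598 0.0036 0.4252]  S=[0.4124 -0.1046 0.1271; -0.1046 1.3450 -0.2452; 0.1271 -0.2452 0.7650]  K=[0.4754 -0.0618 -0.0863; -0.0143 0.5353 -0.1150; -0.0449 0.0656 0.5658]  nu=[0.5215, 0.8217, -1.2695]  x^+=[-1.6653, -0.1133, 1.4220]  P^+=[0.1102 -0.0212 -0.0493; -0.0212 0.3080 0.0760; -0.0493 0.0760 0.1977]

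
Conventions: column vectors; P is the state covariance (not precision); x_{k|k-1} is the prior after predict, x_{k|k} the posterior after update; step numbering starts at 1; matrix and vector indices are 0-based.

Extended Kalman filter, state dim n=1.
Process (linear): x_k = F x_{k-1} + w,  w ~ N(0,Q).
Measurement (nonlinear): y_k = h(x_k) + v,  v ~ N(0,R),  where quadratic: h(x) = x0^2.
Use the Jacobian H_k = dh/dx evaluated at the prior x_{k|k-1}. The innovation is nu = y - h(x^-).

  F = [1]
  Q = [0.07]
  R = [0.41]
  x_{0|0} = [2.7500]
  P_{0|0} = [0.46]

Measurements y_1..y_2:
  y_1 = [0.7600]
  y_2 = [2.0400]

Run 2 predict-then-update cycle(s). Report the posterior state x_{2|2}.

x_post = [1.4706]

step 1: x^-=[2.7500]  P^-=[0.5300]  H_jac=[5.5000]  S=[16.4425]  K=[0.1773]  nu=[-6.8025]  x^+=[1.5440]  P^+=[0.0132]
step 2: x^-=[1.5440]  P^-=[0.0832]  H_jac=[3.0880]  S=[1.2035]  K=[0.2135]  nu=[-0.3440]  x^+=[1.4706]  P^+=[0.0283]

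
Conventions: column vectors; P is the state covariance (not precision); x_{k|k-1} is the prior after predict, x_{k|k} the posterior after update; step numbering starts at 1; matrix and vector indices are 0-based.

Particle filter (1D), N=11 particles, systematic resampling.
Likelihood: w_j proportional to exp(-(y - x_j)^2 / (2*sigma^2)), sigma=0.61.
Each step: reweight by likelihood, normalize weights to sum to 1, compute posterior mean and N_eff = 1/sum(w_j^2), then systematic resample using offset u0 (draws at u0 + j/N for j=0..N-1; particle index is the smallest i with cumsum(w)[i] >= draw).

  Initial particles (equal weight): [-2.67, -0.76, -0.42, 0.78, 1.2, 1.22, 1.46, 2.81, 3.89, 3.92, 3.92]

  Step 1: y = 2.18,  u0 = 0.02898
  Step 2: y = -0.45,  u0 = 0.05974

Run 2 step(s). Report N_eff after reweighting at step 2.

step 1: w=[0.0000, 0.0000, 0.0001, 0.0404, 0.1549, 0.1632, 0.2806, 0.3304, 0.0111, 0.0096, 0.0096]  mean=1.8732  Neff=4.1583  idx=[3, 4, 5, 5, 6, 6, 6, 7, 7, 7, 7]
step 2: w=[0.5790, 0.1140, 0.1042, 0.1042, 0.0329, 0.0329, 0.0329, 0.0000, 0.0000, 0.0000, 0.0000]  mean=0.9866  Neff=2.6797  idx=[0, 0, 0, 0, 0, 0, 1, 2, 2, 3, 6]

N_eff = 2.6797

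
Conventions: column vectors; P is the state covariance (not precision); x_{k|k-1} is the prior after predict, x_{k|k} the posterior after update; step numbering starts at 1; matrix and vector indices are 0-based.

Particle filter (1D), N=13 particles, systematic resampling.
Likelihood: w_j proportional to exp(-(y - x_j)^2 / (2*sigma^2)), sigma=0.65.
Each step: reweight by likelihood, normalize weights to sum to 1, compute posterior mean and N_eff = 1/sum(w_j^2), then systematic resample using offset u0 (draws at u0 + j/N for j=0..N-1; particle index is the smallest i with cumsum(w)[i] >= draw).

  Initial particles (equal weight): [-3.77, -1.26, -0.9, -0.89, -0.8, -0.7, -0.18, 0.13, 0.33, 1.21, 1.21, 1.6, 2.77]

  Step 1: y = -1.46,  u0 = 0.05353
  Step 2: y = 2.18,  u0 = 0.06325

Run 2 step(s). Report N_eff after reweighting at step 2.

step 1: w=[0.0005, 0.2616, 0.1893, 0.1868, 0.1638, 0.1385, 0.0395, 0.0138, 0.0062, 0.0001, 0.0001, 0.0000, 0.0000]  mean=-0.8992  Neff=5.3489  idx=[1, 1, 1, 2, 2, 2, 3, 3, 4, 4, 5, 5, 6]
step 2: w=[0.0005, 0.0005, 0.0005, 0.0083, 0.0083, 0.0083, 0.0089, 0.0089, 0.0170, 0.0170, 0.0340, 0.0340, 0.8539]  mean=-0.2686  Neff=1.3654  idx=[9, 11, 12, 12, 12, 12, 12, 12, 12, 12, 12, 12, 12]

N_eff = 1.3654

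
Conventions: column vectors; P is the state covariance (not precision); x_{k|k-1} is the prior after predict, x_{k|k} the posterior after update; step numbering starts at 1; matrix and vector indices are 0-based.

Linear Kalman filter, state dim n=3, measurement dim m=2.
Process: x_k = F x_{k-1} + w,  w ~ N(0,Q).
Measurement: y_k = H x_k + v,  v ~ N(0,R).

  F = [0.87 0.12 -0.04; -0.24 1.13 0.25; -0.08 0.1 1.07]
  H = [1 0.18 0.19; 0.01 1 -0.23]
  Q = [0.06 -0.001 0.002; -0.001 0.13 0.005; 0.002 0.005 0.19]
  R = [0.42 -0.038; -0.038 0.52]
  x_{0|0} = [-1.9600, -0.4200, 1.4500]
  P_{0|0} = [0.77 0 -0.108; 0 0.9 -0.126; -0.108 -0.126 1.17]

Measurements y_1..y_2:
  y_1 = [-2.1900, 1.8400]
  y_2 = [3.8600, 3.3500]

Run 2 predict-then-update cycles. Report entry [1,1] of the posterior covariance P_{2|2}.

P_post[1,1] = 0.4802

step 1: x^-=[-1.8136, 0.3583, 1.6663]  P^-=[0.6664 -0.0740 -0.2074; -0.0740 1.3385 0.3089; -0.2074 0.3089 1.5350]  S=[1.1008 0.1615; 0.1615 1.7971]  K=[0.5665 -0.0619; 0.1028 0.6956; 0.1325 -0.0377]  nu=[-0.7575, 1.8831]  x^+=[-2.3592, 1.5903, 1.4950]  P^+=[0.3175 -0.1235 -0.2895; -0.1235 0.4342 0.3267; -0.2895 0.3267 1.5147]
step 2: x^-=[-1.9215, 2.7370, 1.9474]  P^-=[0.3002 -0.2121 -0.3191; -0.2121 1.0836 0.9627; -0.3191 0.9627 2.0520]  S=[0.6977 0.0737; 0.0737 1.2666]  K=[0.3019 -0.1247; 0.1670 0.6693; 0.3111 0.3668]  nu=[4.9188, 1.0801]  x^+=[-0.5712, 4.2814, 3.8740]  P^+=[0.2225 -0.1549 -0.3319; -0.1549 0.4802 0.5956; -0.3319 0.5956 1.7972]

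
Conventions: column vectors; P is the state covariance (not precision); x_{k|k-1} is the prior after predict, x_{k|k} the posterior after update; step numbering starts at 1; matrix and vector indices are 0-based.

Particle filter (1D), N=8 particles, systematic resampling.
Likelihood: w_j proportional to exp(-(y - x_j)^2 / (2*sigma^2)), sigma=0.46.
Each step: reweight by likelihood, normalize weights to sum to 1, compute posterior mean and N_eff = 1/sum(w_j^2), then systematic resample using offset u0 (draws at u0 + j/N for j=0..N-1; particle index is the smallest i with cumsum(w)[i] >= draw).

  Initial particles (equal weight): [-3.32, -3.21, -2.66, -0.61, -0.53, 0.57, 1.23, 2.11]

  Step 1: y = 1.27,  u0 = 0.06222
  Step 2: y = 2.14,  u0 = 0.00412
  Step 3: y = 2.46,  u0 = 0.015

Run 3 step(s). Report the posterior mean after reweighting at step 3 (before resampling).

post_mean = 2.0783

step 1: w=[0.0000, 0.0000, 0.0000, 0.0002, 0.0003, 0.2095, 0.6642, 0.1258]  mean=1.2017  Neff=1.9964  idx=[5, 5, 6, 6, 6, 6, 6, 7]
step 2: w=[0.0017, 0.0017, 0.0826, 0.0826, 0.0826, 0.0826, 0.0826, 0.5834]  mean=1.7411  Neff=2.6700  idx=[2, 3, 5, 6, 7, 7, 7, 7]
step 3: w=[0.0090, 0.0090, 0.0090, 0.0090, 0.2410, 0.2410, 0.2410, 0.2410]  mean=2.0783  Neff=4.2990  idx=[1, 4, 4, 5, 5, 6, 7, 7]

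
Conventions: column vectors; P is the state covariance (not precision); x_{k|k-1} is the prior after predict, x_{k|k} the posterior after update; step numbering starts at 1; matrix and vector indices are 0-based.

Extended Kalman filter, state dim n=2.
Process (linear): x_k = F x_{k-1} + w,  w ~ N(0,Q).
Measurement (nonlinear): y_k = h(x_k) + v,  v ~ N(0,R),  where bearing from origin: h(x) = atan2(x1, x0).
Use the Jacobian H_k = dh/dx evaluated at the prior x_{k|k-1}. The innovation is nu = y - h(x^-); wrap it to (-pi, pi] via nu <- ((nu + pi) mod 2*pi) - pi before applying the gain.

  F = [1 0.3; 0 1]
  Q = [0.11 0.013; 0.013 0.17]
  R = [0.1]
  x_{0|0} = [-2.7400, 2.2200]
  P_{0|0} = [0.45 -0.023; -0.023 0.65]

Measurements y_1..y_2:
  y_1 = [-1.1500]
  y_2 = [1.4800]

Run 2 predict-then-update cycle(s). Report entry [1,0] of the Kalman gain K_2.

step 1: x^-=[-2.0740, 2.2200]  P^-=[0.6047 0.1850; 0.1850 0.8200]  H_jac=[-0.2405 -0.2247]  S=[0.1964]  K=[-0.9523; -1.1648]  nu=[2.8110]  x^+=[-4.7509, -1.0543]  P^+=[0.4266 -0.0328; -0.0328 0.5535]
step 2: x^-=[-5.0672, -1.0543]  P^-=[0.5667 0.1462; 0.1462 0.7235]  H_jac=[0.0394 -0.1892]  S=[0.1246]  K=[-0.0430; -1.0523]  nu=[-1.8667]  x^+=[-4.9870, 0.9101]  P^+=[0.5665 0.1406; 0.1406 0.5856]

K[1,0] = -1.0523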